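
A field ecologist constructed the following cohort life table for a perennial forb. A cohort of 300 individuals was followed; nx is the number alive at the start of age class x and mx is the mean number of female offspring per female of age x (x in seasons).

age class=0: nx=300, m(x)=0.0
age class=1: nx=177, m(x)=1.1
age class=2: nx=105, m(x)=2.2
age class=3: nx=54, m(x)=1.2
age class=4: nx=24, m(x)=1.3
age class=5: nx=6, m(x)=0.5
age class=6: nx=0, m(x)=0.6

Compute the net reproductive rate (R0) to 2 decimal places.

lx = nx/n0 = nx/300: 1, 0.59, 0.35, 0.18, 0.08, 0.02, 0
lx·mx by age: 0, 0.649, 0.77, 0.216, 0.104, 0.01, 0
R0 = Σ lx·mx = 1.749 → 1.75

1.75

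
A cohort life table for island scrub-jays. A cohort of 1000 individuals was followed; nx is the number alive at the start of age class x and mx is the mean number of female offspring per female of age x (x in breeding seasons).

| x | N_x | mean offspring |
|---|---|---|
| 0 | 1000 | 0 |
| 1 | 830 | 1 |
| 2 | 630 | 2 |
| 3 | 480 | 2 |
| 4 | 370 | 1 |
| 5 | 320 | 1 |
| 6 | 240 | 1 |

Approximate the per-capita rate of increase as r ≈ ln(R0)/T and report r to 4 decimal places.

0.5114

lx = nx/n0 = nx/1000: 1, 0.83, 0.63, 0.48, 0.37, 0.32, 0.24
R0 = Σ lx·mx = 0 + 0.83 + 1.26 + 0.96 + 0.37 + 0.32 + 0.24 = 3.98
Σ x·lx·mx = 10.75; T = 10.75/3.98 = 2.70101…
r ≈ ln(R0)/T = ln(3.98)/2.70101… = 0.511396… → 0.5114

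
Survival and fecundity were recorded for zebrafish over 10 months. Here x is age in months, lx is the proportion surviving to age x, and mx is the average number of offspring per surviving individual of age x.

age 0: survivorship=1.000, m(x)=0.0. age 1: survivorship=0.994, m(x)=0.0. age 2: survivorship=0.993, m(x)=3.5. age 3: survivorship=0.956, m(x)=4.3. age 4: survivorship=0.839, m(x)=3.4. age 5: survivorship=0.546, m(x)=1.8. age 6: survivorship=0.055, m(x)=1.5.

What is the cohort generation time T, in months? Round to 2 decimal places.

3.14

lx·mx: 0, 0, 3.4755, 4.1108, 2.8526, 0.9828, 0.0825 → R0 = 11.5042
x·lx·mx: 0, 0, 6.951, 12.3324, 11.4104, 4.914, 0.495 → Σ = 36.1028
T = 36.1028 / 11.5042 = 3.138228… → 3.14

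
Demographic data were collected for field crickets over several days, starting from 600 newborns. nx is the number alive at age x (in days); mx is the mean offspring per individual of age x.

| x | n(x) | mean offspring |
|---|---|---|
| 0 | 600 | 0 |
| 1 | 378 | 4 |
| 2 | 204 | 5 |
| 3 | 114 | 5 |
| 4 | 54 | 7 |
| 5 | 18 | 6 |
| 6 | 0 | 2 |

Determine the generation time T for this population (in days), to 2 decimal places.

2.04

lx = nx/n0 = nx/600: 1, 0.63, 0.34, 0.19, 0.09, 0.03, 0
lx·mx: 0, 2.52, 1.7, 0.95, 0.63, 0.18, 0 → R0 = 5.98
x·lx·mx: 0, 2.52, 3.4, 2.85, 2.52, 0.9, 0 → Σ = 12.19
T = 12.19 / 5.98 = 2.038462… → 2.04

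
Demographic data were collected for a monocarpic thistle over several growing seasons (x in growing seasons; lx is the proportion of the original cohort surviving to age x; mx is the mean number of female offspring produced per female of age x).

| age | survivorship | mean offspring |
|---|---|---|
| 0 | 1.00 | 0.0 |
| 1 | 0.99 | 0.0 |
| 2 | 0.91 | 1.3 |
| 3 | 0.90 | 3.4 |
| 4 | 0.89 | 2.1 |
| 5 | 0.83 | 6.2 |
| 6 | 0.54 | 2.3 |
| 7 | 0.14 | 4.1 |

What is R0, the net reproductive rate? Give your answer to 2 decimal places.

lx·mx by age: 0, 0, 1.183, 3.06, 1.869, 5.146, 1.242, 0.574
R0 = Σ lx·mx = 13.074 → 13.07

13.07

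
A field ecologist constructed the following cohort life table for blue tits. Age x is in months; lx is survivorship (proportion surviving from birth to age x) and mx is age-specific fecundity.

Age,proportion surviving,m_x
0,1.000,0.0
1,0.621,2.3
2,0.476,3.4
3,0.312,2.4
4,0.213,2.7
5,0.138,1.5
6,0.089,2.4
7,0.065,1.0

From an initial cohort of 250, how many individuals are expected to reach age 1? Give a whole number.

155

Expected survivors = N0 · l_1 = 250 × 0.621 = 155.25 → 155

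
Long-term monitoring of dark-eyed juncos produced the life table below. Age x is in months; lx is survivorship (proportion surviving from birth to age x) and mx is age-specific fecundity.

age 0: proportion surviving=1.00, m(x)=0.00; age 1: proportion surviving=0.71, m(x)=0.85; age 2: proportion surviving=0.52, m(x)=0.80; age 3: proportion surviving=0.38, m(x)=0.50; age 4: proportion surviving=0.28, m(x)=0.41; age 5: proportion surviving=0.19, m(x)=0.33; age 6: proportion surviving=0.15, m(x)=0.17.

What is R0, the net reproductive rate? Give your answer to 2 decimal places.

lx·mx by age: 0, 0.6035, 0.416, 0.19, 0.1148, 0.0627, 0.0255
R0 = Σ lx·mx = 1.4125 → 1.41

1.41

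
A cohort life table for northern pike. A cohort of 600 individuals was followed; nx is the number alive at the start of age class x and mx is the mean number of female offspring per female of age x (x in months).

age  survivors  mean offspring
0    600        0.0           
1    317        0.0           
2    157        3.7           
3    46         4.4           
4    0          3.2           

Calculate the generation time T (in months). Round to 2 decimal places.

lx = nx/n0 = nx/600: 1, 0.52833…, 0.26167…, 0.07667…, 0
lx·mx: 0, 0, 0.968167…, 0.337333…, 0 → R0 = 1.3055…
x·lx·mx: 0, 0, 1.936333…, 1.012…, 0 → Σ = 2.948333…
T = 2.948333… / 1.3055… = 2.258394… → 2.26

2.26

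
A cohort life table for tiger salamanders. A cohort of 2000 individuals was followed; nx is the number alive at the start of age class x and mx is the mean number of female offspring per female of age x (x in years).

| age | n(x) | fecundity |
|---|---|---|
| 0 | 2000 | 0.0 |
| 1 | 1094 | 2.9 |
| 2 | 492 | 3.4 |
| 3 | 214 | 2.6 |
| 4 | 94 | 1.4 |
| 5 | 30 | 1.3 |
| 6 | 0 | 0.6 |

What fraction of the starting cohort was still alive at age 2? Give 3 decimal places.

0.246

l_2 = n_2/n_0 = 492/2000 = 0.246 → 0.246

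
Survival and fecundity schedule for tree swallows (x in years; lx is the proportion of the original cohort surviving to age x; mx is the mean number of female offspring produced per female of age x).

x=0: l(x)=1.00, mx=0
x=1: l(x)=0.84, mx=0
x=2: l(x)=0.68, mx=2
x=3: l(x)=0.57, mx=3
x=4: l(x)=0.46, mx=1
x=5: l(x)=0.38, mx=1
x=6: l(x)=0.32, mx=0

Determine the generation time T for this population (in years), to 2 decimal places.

lx·mx: 0, 0, 1.36, 1.71, 0.46, 0.38, 0 → R0 = 3.91
x·lx·mx: 0, 0, 2.72, 5.13, 1.84, 1.9, 0 → Σ = 11.59
T = 11.59 / 3.91 = 2.964194… → 2.96

2.96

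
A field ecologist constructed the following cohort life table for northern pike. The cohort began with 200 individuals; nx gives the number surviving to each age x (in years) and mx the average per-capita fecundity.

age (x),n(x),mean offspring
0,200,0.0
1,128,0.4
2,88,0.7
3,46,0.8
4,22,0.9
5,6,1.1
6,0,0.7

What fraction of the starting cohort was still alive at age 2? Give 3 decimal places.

l_2 = n_2/n_0 = 88/200 = 0.44 → 0.440

0.440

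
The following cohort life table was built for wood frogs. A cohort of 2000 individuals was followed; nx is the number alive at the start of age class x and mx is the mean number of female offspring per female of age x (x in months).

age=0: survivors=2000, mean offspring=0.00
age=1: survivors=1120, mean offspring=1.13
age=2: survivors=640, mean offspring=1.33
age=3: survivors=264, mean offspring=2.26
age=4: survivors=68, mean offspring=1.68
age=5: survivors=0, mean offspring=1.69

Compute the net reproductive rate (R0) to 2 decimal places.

1.41

lx = nx/n0 = nx/2000: 1, 0.56, 0.32, 0.132, 0.034, 0
lx·mx by age: 0, 0.6328, 0.4256, 0.29832, 0.05712, 0
R0 = Σ lx·mx = 1.41384 → 1.41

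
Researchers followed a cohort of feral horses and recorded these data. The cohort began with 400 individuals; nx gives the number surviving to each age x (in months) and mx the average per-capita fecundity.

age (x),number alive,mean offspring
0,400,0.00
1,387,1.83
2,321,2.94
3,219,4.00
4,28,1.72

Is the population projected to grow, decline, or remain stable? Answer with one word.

lx = nx/n0 = nx/400: 1, 0.9675, 0.8025, 0.5475, 0.07
R0 = Σ lx·mx = 0 + 1.770525 + 2.35935 + 2.19 + 0.1204 = 6.440275
R0 > 1, so the population is growing.

growing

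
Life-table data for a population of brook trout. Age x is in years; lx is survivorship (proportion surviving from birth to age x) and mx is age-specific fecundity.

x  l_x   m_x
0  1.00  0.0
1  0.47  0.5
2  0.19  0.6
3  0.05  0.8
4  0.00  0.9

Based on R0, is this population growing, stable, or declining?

R0 = Σ lx·mx = 0 + 0.235 + 0.114 + 0.04 + 0 = 0.389
R0 < 1, so the population is declining.

declining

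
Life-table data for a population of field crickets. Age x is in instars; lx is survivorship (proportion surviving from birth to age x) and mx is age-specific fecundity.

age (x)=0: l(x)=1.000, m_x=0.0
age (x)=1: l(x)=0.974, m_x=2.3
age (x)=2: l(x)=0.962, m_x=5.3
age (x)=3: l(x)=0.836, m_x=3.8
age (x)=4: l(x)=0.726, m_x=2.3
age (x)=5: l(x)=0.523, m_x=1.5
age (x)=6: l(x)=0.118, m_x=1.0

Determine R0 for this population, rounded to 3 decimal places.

lx·mx by age: 0, 2.2402, 5.0986, 3.1768, 1.6698, 0.7845, 0.118
R0 = Σ lx·mx = 13.0879 → 13.088

13.088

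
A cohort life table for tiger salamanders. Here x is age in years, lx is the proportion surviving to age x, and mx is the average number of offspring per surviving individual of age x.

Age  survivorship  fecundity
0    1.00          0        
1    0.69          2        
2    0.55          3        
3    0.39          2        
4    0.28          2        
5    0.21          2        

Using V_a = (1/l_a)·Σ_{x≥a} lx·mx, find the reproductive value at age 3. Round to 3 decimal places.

lx·mx for x ≥ 3: 0.78, 0.56, 0.42 → sum = 1.76
V_3 = 1.76 / l_3 = 1.76 / 0.39 = 4.512821… → 4.513

4.513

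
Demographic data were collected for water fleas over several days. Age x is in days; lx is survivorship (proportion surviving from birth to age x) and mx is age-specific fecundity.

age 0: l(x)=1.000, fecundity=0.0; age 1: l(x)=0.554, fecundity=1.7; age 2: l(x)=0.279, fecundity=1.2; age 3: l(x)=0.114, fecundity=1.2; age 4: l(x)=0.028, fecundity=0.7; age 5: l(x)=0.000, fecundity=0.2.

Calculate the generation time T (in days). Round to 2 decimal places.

lx·mx: 0, 0.9418, 0.3348, 0.1368, 0.0196, 0 → R0 = 1.433
x·lx·mx: 0, 0.9418, 0.6696, 0.4104, 0.0784, 0 → Σ = 2.1002
T = 2.1002 / 1.433 = 1.465597… → 1.47

1.47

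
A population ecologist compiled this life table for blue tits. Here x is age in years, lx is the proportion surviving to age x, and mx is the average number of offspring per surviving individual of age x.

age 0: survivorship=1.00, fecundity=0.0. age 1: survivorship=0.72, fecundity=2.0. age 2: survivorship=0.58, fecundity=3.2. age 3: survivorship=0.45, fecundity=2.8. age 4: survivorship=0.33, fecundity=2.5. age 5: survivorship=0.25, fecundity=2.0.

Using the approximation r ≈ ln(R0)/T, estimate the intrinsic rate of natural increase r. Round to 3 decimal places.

0.707

R0 = Σ lx·mx = 0 + 1.44 + 1.856 + 1.26 + 0.825 + 0.5 = 5.881
Σ x·lx·mx = 14.732; T = 14.732/5.881 = 2.50502…
r ≈ ln(R0)/T = ln(5.881)/2.50502… = 0.70727… → 0.707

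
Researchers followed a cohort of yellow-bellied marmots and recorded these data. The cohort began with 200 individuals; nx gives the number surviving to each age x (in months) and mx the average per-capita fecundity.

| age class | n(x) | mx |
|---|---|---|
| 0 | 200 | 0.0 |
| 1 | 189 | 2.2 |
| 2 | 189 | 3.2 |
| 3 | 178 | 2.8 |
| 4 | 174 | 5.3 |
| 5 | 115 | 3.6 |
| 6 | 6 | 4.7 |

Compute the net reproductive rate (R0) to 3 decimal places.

lx = nx/n0 = nx/200: 1, 0.945, 0.945, 0.89, 0.87, 0.575, 0.03
lx·mx by age: 0, 2.079, 3.024, 2.492, 4.611, 2.07, 0.141
R0 = Σ lx·mx = 14.417 → 14.417

14.417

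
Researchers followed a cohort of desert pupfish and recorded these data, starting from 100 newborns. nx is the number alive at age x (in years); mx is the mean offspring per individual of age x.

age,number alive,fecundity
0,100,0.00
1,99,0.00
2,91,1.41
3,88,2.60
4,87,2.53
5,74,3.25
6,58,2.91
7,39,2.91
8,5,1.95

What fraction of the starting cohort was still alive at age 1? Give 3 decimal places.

0.990

l_1 = n_1/n_0 = 99/100 = 0.99 → 0.990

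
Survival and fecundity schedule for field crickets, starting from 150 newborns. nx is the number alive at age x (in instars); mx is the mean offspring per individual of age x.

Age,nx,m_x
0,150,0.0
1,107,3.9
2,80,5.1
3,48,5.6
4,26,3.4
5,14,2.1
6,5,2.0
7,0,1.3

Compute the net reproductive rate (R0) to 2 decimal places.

lx = nx/n0 = nx/150: 1, 0.71333…, 0.53333…, 0.32, 0.17333…, 0.09333…, 0.03333…, 0
lx·mx by age: 0, 2.782…, 2.72…, 1.792, 0.589333…, 0.196…, 0.066667…, 0
R0 = Σ lx·mx = 8.146… → 8.15

8.15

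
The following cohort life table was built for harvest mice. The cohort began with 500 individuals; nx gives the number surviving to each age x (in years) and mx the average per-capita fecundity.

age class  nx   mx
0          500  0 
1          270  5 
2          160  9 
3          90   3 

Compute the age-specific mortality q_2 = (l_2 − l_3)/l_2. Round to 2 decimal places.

0.44

lx = nx/n0 = nx/500: 1, 0.54, 0.32, 0.18
q_2 = (l_2 − l_3) / l_2 = (0.32 − 0.18) / 0.32
     = 0.14 / 0.32 = 0.4375 → 0.44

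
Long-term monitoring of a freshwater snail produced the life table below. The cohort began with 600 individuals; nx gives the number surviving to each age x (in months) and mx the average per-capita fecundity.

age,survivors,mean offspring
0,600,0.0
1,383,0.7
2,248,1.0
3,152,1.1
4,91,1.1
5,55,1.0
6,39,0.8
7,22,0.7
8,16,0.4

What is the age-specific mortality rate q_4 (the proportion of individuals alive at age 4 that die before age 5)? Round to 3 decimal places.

lx = nx/n0 = nx/600: 1, 0.63833…, 0.41333…, 0.25333…, 0.15167…, 0.09167…, 0.065, 0.03667…, 0.02667…
q_4 = (l_4 − l_5) / l_4 = (0.151667… − 0.091667…) / 0.151667…
     = 0.06… / 0.151667… = 0.395604… → 0.396

0.396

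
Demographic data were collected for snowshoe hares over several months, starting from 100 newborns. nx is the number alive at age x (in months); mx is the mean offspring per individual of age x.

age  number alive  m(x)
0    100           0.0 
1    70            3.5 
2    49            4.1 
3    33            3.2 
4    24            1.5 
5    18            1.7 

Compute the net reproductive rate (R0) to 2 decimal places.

lx = nx/n0 = nx/100: 1, 0.7, 0.49, 0.33, 0.24, 0.18
lx·mx by age: 0, 2.45, 2.009, 1.056, 0.36, 0.306
R0 = Σ lx·mx = 6.181 → 6.18

6.18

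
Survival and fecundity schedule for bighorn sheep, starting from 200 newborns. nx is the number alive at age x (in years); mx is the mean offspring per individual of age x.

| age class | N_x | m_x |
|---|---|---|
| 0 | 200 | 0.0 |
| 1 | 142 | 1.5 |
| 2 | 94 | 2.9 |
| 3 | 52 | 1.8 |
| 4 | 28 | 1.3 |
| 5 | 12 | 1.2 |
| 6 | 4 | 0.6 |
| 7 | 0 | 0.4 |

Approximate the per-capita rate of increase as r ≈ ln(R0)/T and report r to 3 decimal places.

0.573

lx = nx/n0 = nx/200: 1, 0.71, 0.47, 0.26, 0.14, 0.06, 0.02, 0
R0 = Σ lx·mx = 0 + 1.065 + 1.363 + 0.468 + 0.182 + 0.072 + 0.012 + 0 = 3.162
Σ x·lx·mx = 6.355; T = 6.355/3.162 = 2.0098…
r ≈ ln(R0)/T = ln(3.162)/2.0098… = 0.57279… → 0.573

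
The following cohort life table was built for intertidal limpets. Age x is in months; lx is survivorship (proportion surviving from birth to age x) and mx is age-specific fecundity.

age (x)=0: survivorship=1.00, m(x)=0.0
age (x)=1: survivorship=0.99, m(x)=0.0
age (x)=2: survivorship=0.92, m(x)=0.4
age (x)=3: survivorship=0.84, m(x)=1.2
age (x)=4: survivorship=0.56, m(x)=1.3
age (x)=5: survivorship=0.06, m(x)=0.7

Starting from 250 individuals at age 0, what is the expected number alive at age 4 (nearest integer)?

140

Expected survivors = N0 · l_4 = 250 × 0.56 = 140 → 140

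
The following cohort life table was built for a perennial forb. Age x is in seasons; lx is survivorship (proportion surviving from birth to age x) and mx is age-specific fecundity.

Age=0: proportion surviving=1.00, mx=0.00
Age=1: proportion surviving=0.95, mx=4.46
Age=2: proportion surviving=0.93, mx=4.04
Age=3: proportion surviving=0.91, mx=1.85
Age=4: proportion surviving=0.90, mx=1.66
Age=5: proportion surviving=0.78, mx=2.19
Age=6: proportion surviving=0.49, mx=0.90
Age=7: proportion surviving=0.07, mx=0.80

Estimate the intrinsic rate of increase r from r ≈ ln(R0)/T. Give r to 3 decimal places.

1.010

R0 = Σ lx·mx = 0 + 4.237 + 3.7572 + 1.6835 + 1.494 + 1.7082 + 0.441 + 0.056 = 13.3769
Σ x·lx·mx = 34.3569; T = 34.3569/13.3769 = 2.56838…
r ≈ ln(R0)/T = ln(13.3769)/2.56838… = 1.00979… → 1.010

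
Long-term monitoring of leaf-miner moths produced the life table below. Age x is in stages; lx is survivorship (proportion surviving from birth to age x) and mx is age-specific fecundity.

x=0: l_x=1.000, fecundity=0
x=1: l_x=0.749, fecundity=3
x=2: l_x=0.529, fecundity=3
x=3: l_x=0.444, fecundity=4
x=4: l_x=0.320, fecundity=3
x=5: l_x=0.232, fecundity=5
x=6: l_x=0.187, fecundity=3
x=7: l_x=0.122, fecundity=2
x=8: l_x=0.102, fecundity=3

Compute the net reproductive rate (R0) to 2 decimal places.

8.84

lx·mx by age: 0, 2.247, 1.587, 1.776, 0.96, 1.16, 0.561, 0.244, 0.306
R0 = Σ lx·mx = 8.841 → 8.84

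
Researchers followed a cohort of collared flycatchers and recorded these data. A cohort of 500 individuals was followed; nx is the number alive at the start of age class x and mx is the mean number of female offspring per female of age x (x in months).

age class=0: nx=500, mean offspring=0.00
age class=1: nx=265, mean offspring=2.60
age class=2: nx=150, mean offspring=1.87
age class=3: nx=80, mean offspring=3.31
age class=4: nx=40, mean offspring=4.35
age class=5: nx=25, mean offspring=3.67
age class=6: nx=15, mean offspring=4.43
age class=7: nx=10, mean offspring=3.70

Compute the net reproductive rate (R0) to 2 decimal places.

lx = nx/n0 = nx/500: 1, 0.53, 0.3, 0.16, 0.08, 0.05, 0.03, 0.02
lx·mx by age: 0, 1.378, 0.561, 0.5296, 0.348, 0.1835, 0.1329, 0.074
R0 = Σ lx·mx = 3.207 → 3.21

3.21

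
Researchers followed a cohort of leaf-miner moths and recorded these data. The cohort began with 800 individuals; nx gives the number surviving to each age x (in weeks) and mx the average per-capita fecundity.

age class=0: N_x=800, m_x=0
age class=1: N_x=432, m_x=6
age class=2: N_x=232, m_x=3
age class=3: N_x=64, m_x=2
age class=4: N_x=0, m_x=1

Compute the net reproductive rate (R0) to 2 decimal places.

lx = nx/n0 = nx/800: 1, 0.54, 0.29, 0.08, 0
lx·mx by age: 0, 3.24, 0.87, 0.16, 0
R0 = Σ lx·mx = 4.27 → 4.27

4.27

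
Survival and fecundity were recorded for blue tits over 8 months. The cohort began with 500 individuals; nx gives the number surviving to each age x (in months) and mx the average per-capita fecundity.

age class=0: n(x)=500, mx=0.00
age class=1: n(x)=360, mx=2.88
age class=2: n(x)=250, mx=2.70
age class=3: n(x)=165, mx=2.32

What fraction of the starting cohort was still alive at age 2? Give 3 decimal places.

l_2 = n_2/n_0 = 250/500 = 0.5 → 0.500

0.500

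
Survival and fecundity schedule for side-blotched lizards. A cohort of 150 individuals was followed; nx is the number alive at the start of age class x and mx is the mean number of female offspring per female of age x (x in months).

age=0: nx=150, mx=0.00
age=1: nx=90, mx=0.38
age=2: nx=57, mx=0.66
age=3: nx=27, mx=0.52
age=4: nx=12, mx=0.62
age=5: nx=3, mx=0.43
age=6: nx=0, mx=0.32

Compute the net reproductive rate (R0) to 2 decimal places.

lx = nx/n0 = nx/150: 1, 0.6, 0.38, 0.18, 0.08, 0.02, 0
lx·mx by age: 0, 0.228, 0.2508, 0.0936, 0.0496, 0.0086, 0
R0 = Σ lx·mx = 0.6306 → 0.63

0.63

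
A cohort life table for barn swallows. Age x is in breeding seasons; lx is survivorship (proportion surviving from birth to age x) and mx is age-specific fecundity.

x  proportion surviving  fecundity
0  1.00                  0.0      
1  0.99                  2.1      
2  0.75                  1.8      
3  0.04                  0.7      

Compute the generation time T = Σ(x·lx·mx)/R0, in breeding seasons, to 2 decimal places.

1.41

lx·mx: 0, 2.079, 1.35, 0.028 → R0 = 3.457
x·lx·mx: 0, 2.079, 2.7, 0.084 → Σ = 4.863
T = 4.863 / 3.457 = 1.406711… → 1.41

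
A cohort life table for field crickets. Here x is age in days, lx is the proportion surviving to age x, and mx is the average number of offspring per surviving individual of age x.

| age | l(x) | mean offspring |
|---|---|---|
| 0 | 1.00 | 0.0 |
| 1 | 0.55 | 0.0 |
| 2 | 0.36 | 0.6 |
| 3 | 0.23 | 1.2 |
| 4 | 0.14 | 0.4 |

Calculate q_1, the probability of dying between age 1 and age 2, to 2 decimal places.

0.35

q_1 = (l_1 − l_2) / l_1 = (0.55 − 0.36) / 0.55
     = 0.19 / 0.55 = 0.345455… → 0.35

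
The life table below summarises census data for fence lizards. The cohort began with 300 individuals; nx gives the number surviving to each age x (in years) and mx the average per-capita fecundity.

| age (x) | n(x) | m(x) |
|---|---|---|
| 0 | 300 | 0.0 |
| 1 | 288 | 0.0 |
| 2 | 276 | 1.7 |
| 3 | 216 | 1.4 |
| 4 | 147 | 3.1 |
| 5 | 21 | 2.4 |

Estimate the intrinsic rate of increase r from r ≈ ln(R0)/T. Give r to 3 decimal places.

0.472

lx = nx/n0 = nx/300: 1, 0.96, 0.92, 0.72, 0.49, 0.07
R0 = Σ lx·mx = 0 + 0 + 1.564 + 1.008 + 1.519 + 0.168 = 4.259
Σ x·lx·mx = 13.068; T = 13.068/4.259 = 3.06833…
r ≈ ln(R0)/T = ln(4.259)/3.06833… = 0.47226… → 0.472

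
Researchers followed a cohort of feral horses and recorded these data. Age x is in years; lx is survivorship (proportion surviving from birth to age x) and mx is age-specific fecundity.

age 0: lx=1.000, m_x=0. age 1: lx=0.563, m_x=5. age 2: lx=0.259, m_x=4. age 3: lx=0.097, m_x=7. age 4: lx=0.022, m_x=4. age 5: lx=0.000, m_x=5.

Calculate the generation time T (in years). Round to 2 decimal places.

1.58

lx·mx: 0, 2.815, 1.036, 0.679, 0.088, 0 → R0 = 4.618
x·lx·mx: 0, 2.815, 2.072, 2.037, 0.352, 0 → Σ = 7.276
T = 7.276 / 4.618 = 1.575574… → 1.58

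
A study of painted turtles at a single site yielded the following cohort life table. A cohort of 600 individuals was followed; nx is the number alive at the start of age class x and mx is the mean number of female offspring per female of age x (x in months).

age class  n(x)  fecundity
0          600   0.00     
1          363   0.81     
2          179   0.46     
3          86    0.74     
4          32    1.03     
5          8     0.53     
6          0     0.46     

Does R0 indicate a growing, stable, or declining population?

declining

lx = nx/n0 = nx/600: 1, 0.605, 0.29833…, 0.14333…, 0.05333…, 0.01333…, 0
R0 = Σ lx·mx = 0 + 0.49005 + 0.137233… + 0.106067… + 0.054933… + 0.007067… + 0 = 0.79535…
R0 < 1, so the population is declining.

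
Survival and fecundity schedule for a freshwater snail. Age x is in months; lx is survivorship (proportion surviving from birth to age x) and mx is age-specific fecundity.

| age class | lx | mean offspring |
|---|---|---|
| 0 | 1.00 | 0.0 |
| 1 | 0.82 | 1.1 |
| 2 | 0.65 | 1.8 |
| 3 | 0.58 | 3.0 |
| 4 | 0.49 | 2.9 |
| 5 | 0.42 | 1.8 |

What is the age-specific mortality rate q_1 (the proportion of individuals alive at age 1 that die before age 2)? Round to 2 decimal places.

q_1 = (l_1 − l_2) / l_1 = (0.82 − 0.65) / 0.82
     = 0.17 / 0.82 = 0.207317… → 0.21

0.21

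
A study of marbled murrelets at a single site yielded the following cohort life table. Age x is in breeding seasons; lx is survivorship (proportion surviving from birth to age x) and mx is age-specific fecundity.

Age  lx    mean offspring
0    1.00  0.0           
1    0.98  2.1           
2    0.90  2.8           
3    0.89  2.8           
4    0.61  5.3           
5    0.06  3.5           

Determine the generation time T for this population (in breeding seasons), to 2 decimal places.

lx·mx: 0, 2.058, 2.52, 2.492, 3.233, 0.21 → R0 = 10.513
x·lx·mx: 0, 2.058, 5.04, 7.476, 12.932, 1.05 → Σ = 28.556
T = 28.556 / 10.513 = 2.716256… → 2.72

2.72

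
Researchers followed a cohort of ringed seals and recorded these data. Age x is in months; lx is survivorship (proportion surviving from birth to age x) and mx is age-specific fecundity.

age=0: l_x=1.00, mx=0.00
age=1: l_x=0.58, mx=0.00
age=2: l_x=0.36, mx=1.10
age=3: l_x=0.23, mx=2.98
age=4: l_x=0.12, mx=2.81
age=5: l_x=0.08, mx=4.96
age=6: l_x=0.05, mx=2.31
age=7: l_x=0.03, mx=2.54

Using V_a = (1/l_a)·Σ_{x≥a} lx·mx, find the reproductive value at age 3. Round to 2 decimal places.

lx·mx for x ≥ 3: 0.6854, 0.3372, 0.3968, 0.1155, 0.0762 → sum = 1.6111
V_3 = 1.6111 / l_3 = 1.6111 / 0.23 = 7.004783… → 7.00

7.00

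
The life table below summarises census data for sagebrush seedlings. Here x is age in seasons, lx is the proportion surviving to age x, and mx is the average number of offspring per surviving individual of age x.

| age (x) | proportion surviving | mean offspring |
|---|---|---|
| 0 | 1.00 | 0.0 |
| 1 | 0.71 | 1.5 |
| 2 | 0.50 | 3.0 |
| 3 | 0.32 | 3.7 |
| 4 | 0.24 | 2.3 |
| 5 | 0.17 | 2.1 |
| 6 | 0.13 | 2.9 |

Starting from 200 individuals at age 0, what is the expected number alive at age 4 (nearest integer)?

Expected survivors = N0 · l_4 = 200 × 0.24 = 48 → 48

48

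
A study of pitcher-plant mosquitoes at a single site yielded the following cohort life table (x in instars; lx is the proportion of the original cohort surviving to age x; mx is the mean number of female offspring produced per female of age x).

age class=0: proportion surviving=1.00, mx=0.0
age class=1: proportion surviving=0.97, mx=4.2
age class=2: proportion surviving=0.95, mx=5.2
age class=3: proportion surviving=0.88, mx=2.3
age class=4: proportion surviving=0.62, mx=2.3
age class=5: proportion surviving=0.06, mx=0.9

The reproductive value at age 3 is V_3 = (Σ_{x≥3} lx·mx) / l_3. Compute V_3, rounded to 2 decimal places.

lx·mx for x ≥ 3: 2.024, 1.426, 0.054 → sum = 3.504
V_3 = 3.504 / l_3 = 3.504 / 0.88 = 3.981818… → 3.98

3.98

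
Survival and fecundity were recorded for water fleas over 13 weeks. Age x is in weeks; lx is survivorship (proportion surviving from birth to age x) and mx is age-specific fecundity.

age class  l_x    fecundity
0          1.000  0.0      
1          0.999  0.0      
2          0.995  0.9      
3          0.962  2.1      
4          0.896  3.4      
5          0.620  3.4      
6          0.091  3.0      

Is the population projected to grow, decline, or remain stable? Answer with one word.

R0 = Σ lx·mx = 0 + 0 + 0.8955 + 2.0202 + 3.0464 + 2.108 + 0.273 = 8.3431
R0 > 1, so the population is growing.

growing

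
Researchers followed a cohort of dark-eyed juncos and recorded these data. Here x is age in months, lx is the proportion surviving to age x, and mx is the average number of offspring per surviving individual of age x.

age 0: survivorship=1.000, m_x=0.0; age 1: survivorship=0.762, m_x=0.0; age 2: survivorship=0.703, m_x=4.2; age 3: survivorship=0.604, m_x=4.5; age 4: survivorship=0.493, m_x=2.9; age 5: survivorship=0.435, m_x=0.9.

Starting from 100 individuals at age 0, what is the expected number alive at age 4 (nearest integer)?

49

Expected survivors = N0 · l_4 = 100 × 0.493 = 49.3 → 49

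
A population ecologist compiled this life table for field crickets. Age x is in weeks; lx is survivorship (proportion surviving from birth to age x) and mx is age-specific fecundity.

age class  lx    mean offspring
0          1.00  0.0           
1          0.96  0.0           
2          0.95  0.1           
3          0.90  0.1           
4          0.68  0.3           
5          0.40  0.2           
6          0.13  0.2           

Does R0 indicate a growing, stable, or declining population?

R0 = Σ lx·mx = 0 + 0 + 0.095 + 0.09 + 0.204 + 0.08 + 0.026 = 0.495
R0 < 1, so the population is declining.

declining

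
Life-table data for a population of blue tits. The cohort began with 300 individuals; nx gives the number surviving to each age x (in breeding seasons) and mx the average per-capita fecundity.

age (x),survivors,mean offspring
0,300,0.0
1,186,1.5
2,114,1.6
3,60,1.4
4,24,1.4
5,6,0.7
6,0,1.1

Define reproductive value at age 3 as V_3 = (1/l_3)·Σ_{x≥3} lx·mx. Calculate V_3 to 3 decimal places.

2.030

lx = nx/n0 = nx/300: 1, 0.62, 0.38, 0.2, 0.08, 0.02, 0
lx·mx for x ≥ 3: 0.28, 0.112, 0.014, 0 → sum = 0.406
V_3 = 0.406 / l_3 = 0.406 / 0.2 = 2.03 → 2.030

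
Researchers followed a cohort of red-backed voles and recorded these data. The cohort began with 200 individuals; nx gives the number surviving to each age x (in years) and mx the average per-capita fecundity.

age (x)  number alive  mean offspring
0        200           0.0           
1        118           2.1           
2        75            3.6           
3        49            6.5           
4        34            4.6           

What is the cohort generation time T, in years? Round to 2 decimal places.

lx = nx/n0 = nx/200: 1, 0.59, 0.375, 0.245, 0.17
lx·mx: 0, 1.239, 1.35, 1.5925, 0.782 → R0 = 4.9635
x·lx·mx: 0, 1.239, 2.7, 4.7775, 3.128 → Σ = 11.8445
T = 11.8445 / 4.9635 = 2.38632… → 2.39

2.39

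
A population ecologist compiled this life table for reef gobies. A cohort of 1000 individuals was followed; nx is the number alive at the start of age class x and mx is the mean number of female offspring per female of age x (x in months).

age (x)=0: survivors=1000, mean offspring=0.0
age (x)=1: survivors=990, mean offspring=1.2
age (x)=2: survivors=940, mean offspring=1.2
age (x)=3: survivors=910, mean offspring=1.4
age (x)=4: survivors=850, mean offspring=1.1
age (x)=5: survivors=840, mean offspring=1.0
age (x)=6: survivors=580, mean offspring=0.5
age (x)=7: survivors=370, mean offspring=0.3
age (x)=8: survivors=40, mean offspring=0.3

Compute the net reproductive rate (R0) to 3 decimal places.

5.778

lx = nx/n0 = nx/1000: 1, 0.99, 0.94, 0.91, 0.85, 0.84, 0.58, 0.37, 0.04
lx·mx by age: 0, 1.188, 1.128, 1.274, 0.935, 0.84, 0.29, 0.111, 0.012
R0 = Σ lx·mx = 5.778 → 5.778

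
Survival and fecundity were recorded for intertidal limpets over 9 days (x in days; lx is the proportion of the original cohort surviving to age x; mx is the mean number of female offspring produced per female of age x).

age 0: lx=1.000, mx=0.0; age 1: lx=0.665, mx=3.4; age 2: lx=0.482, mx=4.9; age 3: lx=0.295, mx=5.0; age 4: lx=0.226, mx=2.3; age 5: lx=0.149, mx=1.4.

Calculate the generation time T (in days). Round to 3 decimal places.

lx·mx: 0, 2.261, 2.3618, 1.475, 0.5198, 0.2086 → R0 = 6.8262
x·lx·mx: 0, 2.261, 4.7236, 4.425, 2.0792, 1.043 → Σ = 14.5318
T = 14.5318 / 6.8262 = 2.128827… → 2.129

2.129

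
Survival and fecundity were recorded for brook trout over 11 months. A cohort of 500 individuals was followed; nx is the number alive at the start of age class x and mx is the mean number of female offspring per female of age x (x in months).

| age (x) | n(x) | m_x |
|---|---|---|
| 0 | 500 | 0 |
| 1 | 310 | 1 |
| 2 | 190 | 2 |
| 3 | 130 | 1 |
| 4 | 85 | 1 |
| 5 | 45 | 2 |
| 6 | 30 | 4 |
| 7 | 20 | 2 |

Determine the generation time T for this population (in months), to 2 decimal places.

2.81

lx = nx/n0 = nx/500: 1, 0.62, 0.38, 0.26, 0.17, 0.09, 0.06, 0.04
lx·mx: 0, 0.62, 0.76, 0.26, 0.17, 0.18, 0.24, 0.08 → R0 = 2.31
x·lx·mx: 0, 0.62, 1.52, 0.78, 0.68, 0.9, 1.44, 0.56 → Σ = 6.5
T = 6.5 / 2.31 = 2.813853… → 2.81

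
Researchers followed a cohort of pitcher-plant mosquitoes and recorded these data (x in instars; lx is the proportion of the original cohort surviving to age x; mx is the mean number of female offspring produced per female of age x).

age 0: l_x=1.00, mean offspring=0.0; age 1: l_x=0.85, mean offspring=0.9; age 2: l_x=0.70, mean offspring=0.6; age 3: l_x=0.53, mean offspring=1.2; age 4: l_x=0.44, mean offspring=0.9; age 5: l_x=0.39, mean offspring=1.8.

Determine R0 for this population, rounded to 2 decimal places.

2.92

lx·mx by age: 0, 0.765, 0.42, 0.636, 0.396, 0.702
R0 = Σ lx·mx = 2.919 → 2.92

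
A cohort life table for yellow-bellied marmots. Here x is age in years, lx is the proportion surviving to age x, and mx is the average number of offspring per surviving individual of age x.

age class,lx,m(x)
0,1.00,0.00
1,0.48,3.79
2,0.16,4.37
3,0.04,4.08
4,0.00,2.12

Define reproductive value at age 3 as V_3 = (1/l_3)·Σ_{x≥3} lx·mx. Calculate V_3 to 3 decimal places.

4.080

lx·mx for x ≥ 3: 0.1632, 0 → sum = 0.1632
V_3 = 0.1632 / l_3 = 0.1632 / 0.04 = 4.08 → 4.080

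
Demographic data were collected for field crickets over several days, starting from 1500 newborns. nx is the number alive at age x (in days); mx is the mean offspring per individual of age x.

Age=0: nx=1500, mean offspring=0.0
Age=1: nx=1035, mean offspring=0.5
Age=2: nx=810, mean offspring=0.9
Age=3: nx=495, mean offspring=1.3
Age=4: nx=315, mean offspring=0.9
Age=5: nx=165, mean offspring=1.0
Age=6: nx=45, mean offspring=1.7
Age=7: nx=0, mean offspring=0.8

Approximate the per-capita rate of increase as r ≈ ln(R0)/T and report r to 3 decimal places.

lx = nx/n0 = nx/1500: 1, 0.69, 0.54, 0.33, 0.21, 0.11, 0.03, 0
R0 = Σ lx·mx = 0 + 0.345 + 0.486 + 0.429 + 0.189 + 0.11 + 0.051 + 0 = 1.61
Σ x·lx·mx = 4.216; T = 4.216/1.61 = 2.61863…
r ≈ ln(R0)/T = ln(1.61)/2.61863… = 0.18186… → 0.182

0.182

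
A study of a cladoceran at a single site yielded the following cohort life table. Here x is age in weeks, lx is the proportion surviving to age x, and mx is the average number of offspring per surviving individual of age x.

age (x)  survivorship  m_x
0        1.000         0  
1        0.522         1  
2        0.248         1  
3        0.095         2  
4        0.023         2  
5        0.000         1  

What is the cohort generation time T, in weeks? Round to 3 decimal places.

lx·mx: 0, 0.522, 0.248, 0.19, 0.046, 0 → R0 = 1.006
x·lx·mx: 0, 0.522, 0.496, 0.57, 0.184, 0 → Σ = 1.772
T = 1.772 / 1.006 = 1.761431… → 1.761

1.761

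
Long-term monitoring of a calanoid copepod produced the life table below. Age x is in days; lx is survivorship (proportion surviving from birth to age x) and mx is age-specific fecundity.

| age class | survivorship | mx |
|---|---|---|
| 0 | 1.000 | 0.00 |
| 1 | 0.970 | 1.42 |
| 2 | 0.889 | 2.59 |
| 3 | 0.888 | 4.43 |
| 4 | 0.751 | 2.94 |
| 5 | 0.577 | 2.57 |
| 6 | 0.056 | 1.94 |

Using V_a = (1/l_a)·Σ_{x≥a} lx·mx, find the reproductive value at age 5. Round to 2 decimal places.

2.76

lx·mx for x ≥ 5: 1.48289, 0.10864 → sum = 1.59153
V_5 = 1.59153 / l_5 = 1.59153 / 0.577 = 2.758284… → 2.76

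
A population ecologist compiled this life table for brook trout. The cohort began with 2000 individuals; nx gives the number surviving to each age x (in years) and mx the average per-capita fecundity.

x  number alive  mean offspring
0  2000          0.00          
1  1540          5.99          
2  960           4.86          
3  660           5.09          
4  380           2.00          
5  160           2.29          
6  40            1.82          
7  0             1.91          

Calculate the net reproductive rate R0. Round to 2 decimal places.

9.22

lx = nx/n0 = nx/2000: 1, 0.77, 0.48, 0.33, 0.19, 0.08, 0.02, 0
lx·mx by age: 0, 4.6123, 2.3328, 1.6797, 0.38, 0.1832, 0.0364, 0
R0 = Σ lx·mx = 9.2244 → 9.22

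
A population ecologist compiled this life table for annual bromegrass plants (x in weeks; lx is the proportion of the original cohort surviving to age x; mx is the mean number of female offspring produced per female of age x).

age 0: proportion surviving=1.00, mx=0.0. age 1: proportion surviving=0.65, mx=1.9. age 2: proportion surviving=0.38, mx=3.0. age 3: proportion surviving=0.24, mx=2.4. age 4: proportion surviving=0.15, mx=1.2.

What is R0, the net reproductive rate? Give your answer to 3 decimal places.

lx·mx by age: 0, 1.235, 1.14, 0.576, 0.18
R0 = Σ lx·mx = 3.131 → 3.131

3.131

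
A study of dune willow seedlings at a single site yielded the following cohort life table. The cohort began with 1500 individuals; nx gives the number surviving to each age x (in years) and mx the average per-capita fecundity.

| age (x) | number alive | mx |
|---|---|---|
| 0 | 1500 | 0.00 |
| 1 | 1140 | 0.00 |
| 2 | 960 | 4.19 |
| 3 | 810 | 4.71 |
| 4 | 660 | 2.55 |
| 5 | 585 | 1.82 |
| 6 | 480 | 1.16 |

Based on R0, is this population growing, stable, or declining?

lx = nx/n0 = nx/1500: 1, 0.76, 0.64, 0.54, 0.44, 0.39, 0.32
R0 = Σ lx·mx = 0 + 0 + 2.6816 + 2.5434 + 1.122 + 0.7098 + 0.3712 = 7.428
R0 > 1, so the population is growing.

growing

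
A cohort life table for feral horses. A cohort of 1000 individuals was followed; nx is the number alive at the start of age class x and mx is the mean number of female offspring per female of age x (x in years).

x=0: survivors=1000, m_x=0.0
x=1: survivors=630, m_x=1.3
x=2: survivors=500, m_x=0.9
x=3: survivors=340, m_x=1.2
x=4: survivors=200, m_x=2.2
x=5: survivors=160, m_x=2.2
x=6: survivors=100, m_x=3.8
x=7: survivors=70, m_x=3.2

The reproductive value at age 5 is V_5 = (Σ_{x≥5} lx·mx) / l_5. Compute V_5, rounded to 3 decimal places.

lx = nx/n0 = nx/1000: 1, 0.63, 0.5, 0.34, 0.2, 0.16, 0.1, 0.07
lx·mx for x ≥ 5: 0.352, 0.38, 0.224 → sum = 0.956
V_5 = 0.956 / l_5 = 0.956 / 0.16 = 5.975 → 5.975

5.975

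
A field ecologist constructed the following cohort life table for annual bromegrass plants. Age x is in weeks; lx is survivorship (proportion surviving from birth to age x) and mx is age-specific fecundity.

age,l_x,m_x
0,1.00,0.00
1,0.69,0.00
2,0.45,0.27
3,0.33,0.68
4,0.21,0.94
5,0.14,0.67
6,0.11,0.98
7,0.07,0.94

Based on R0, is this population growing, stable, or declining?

declining

R0 = Σ lx·mx = 0 + 0 + 0.1215 + 0.2244 + 0.1974 + 0.0938 + 0.1078 + 0.0658 = 0.8107
R0 < 1, so the population is declining.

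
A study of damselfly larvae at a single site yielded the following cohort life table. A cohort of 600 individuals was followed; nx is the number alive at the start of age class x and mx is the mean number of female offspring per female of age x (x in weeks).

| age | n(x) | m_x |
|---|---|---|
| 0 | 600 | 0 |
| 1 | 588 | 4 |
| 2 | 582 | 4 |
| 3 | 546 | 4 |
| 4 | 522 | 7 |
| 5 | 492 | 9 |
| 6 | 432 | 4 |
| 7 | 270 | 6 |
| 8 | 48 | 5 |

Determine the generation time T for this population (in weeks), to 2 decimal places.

3.99

lx = nx/n0 = nx/600: 1, 0.98, 0.97, 0.91, 0.87, 0.82, 0.72, 0.45, 0.08
lx·mx: 0, 3.92, 3.88, 3.64, 6.09, 7.38, 2.88, 2.7, 0.4 → R0 = 30.89
x·lx·mx: 0, 3.92, 7.76, 10.92, 24.36, 36.9, 17.28, 18.9, 3.2 → Σ = 123.24
T = 123.24 / 30.89 = 3.989641… → 3.99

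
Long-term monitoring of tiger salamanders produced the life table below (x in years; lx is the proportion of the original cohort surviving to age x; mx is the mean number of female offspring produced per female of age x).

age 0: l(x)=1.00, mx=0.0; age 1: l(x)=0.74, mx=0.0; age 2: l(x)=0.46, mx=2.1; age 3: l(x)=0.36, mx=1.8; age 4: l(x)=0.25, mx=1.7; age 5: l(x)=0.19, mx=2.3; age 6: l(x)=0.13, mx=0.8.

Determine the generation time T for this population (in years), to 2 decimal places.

3.25

lx·mx: 0, 0, 0.966, 0.648, 0.425, 0.437, 0.104 → R0 = 2.58
x·lx·mx: 0, 0, 1.932, 1.944, 1.7, 2.185, 0.624 → Σ = 8.385
T = 8.385 / 2.58 = 3.25 → 3.25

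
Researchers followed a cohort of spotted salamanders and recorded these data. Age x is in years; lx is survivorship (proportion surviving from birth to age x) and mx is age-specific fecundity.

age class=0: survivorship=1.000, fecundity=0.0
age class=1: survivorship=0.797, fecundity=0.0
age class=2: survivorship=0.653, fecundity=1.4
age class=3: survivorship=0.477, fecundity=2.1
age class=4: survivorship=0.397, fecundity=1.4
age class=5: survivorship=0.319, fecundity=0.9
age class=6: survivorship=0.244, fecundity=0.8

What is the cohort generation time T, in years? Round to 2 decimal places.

lx·mx: 0, 0, 0.9142, 1.0017, 0.5558, 0.2871, 0.1952 → R0 = 2.954
x·lx·mx: 0, 0, 1.8284, 3.0051, 2.2232, 1.4355, 1.1712 → Σ = 9.6634
T = 9.6634 / 2.954 = 3.271293… → 3.27

3.27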